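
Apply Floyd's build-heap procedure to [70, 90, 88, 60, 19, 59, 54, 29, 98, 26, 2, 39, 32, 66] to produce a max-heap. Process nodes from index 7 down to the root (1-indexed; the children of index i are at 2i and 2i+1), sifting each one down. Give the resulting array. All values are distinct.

[98, 90, 88, 70, 26, 59, 66, 29, 60, 19, 2, 39, 32, 54]

sift down from index 7:
  54 vs only child 66 at index 14, swap → [70, 90, 88, 60, 19, 59, 66, 29, 98, 26, 2, 39, 32, 54]
sift down from index 6: already satisfies heap property
sift down from index 5:
  19 vs larger child 26 at index 10, swap → [70, 90, 88, 60, 26, 59, 66, 29, 98, 19, 2, 39, 32, 54]
sift down from index 4:
  60 vs larger child 98 at index 9, swap → [70, 90, 88, 98, 26, 59, 66, 29, 60, 19, 2, 39, 32, 54]
sift down from index 3: already satisfies heap property
sift down from index 2:
  90 vs larger child 98 at index 4, swap → [70, 98, 88, 90, 26, 59, 66, 29, 60, 19, 2, 39, 32, 54]
sift down from index 1:
  70 vs larger child 98 at index 2, swap → [98, 70, 88, 90, 26, 59, 66, 29, 60, 19, 2, 39, 32, 54]
  70 vs larger child 90 at index 4, swap → [98, 90, 88, 70, 26, 59, 66, 29, 60, 19, 2, 39, 32, 54]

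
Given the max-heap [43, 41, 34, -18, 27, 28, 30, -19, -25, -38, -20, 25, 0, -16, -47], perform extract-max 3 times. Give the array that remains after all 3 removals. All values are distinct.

extract-max #1 returns 43:
  remove root 43; move last element -47 to root → [-47, 41, 34, -18, 27, 28, 30, -19, -25, -38, -20, 25, 0, -16]
  -47 vs larger child 41 at index 1, swap → [41, -47, 34, -18, 27, 28, 30, -19, -25, -38, -20, 25, 0, -16]
  -47 vs larger child 27 at index 4, swap → [41, 27, 34, -18, -47, 28, 30, -19, -25, -38, -20, 25, 0, -16]
  -47 vs larger child -20 at index 10, swap → [41, 27, 34, -18, -20, 28, 30, -19, -25, -38, -47, 25, 0, -16]
extract-max #2 returns 41:
  remove root 41; move last element -16 to root → [-16, 27, 34, -18, -20, 28, 30, -19, -25, -38, -47, 25, 0]
  -16 vs larger child 34 at index 2, swap → [34, 27, -16, -18, -20, 28, 30, -19, -25, -38, -47, 25, 0]
  -16 vs larger child 30 at index 6, swap → [34, 27, 30, -18, -20, 28, -16, -19, -25, -38, -47, 25, 0]
extract-max #3 returns 34:
  remove root 34; move last element 0 to root → [0, 27, 30, -18, -20, 28, -16, -19, -25, -38, -47, 25]
  0 vs larger child 30 at index 2, swap → [30, 27, 0, -18, -20, 28, -16, -19, -25, -38, -47, 25]
  0 vs larger child 28 at index 5, swap → [30, 27, 28, -18, -20, 0, -16, -19, -25, -38, -47, 25]
  0 vs only child 25 at index 11, swap → [30, 27, 28, -18, -20, 25, -16, -19, -25, -38, -47, 0]

[30, 27, 28, -18, -20, 25, -16, -19, -25, -38, -47, 0]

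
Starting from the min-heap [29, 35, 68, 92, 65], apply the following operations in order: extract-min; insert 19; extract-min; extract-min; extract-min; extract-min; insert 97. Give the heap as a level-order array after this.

extract-min → returns 29:
  remove root 29; move last element 65 to root → [65, 35, 68, 92]
  65 vs smaller child 35 at index 1, swap → [35, 65, 68, 92]
insert 19:
  append 19 at index 4 → [35, 65, 68, 92, 19]
  19 < parent 65 at index 1, swap → [35, 19, 68, 92, 65]
  19 < parent 35 at index 0, swap → [19, 35, 68, 92, 65]
extract-min → returns 19:
  remove root 19; move last element 65 to root → [65, 35, 68, 92]
  65 vs smaller child 35 at index 1, swap → [35, 65, 68, 92]
extract-min → returns 35:
  remove root 35; move last element 92 to root → [92, 65, 68]
  92 vs smaller child 65 at index 1, swap → [65, 92, 68]
extract-min → returns 65:
  remove root 65; move last element 68 to root → [68, 92] (no swap needed)
extract-min → returns 68:
  remove root 68; move last element 92 to root → [92] (no swap needed)
insert 97:
  append 97 at index 1 → [92, 97] (no swap needed)

[92, 97]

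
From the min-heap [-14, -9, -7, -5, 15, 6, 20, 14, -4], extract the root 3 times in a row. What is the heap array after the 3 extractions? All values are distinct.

[-5, -4, 6, 20, 15, 14]

extract-min #1 returns -14:
  remove root -14; move last element -4 to root → [-4, -9, -7, -5, 15, 6, 20, 14]
  -4 vs smaller child -9 at index 1, swap → [-9, -4, -7, -5, 15, 6, 20, 14]
  -4 vs smaller child -5 at index 3, swap → [-9, -5, -7, -4, 15, 6, 20, 14]
extract-min #2 returns -9:
  remove root -9; move last element 14 to root → [14, -5, -7, -4, 15, 6, 20]
  14 vs smaller child -7 at index 2, swap → [-7, -5, 14, -4, 15, 6, 20]
  14 vs smaller child 6 at index 5, swap → [-7, -5, 6, -4, 15, 14, 20]
extract-min #3 returns -7:
  remove root -7; move last element 20 to root → [20, -5, 6, -4, 15, 14]
  20 vs smaller child -5 at index 1, swap → [-5, 20, 6, -4, 15, 14]
  20 vs smaller child -4 at index 3, swap → [-5, -4, 6, 20, 15, 14]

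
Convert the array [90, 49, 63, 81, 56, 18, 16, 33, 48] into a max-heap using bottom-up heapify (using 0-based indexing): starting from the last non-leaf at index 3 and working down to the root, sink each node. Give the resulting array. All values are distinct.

[90, 81, 63, 49, 56, 18, 16, 33, 48]

sift down from index 3: already satisfies heap property
sift down from index 2: already satisfies heap property
sift down from index 1:
  49 vs larger child 81 at index 3, swap → [90, 81, 63, 49, 56, 18, 16, 33, 48]
sift down from index 0: already satisfies heap property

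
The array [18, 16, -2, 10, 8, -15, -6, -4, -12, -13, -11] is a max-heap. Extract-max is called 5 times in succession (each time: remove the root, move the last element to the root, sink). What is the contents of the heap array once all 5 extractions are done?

[-4, -11, -6, -12, -13, -15]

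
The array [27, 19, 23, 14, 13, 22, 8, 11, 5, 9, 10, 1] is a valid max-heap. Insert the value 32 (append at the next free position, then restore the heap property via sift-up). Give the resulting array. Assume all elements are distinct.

[32, 19, 27, 14, 13, 23, 8, 11, 5, 9, 10, 1, 22]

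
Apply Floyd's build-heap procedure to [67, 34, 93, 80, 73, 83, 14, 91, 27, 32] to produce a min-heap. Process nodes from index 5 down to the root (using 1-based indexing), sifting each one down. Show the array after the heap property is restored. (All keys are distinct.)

sift down from index 5:
  73 vs only child 32 at index 10, swap → [67, 34, 93, 80, 32, 83, 14, 91, 27, 73]
sift down from index 4:
  80 vs smaller child 27 at index 9, swap → [67, 34, 93, 27, 32, 83, 14, 91, 80, 73]
sift down from index 3:
  93 vs smaller child 14 at index 7, swap → [67, 34, 14, 27, 32, 83, 93, 91, 80, 73]
sift down from index 2:
  34 vs smaller child 27 at index 4, swap → [67, 27, 14, 34, 32, 83, 93, 91, 80, 73]
sift down from index 1:
  67 vs smaller child 14 at index 3, swap → [14, 27, 67, 34, 32, 83, 93, 91, 80, 73]

[14, 27, 67, 34, 32, 83, 93, 91, 80, 73]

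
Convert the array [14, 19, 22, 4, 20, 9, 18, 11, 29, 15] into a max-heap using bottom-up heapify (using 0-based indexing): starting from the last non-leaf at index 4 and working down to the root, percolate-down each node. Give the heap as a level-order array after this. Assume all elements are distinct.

[29, 20, 22, 19, 15, 9, 18, 11, 4, 14]

sift down from index 4: already satisfies heap property
sift down from index 3:
  4 vs larger child 29 at index 8, swap → [14, 19, 22, 29, 20, 9, 18, 11, 4, 15]
sift down from index 2: already satisfies heap property
sift down from index 1:
  19 vs larger child 29 at index 3, swap → [14, 29, 22, 19, 20, 9, 18, 11, 4, 15]
sift down from index 0:
  14 vs larger child 29 at index 1, swap → [29, 14, 22, 19, 20, 9, 18, 11, 4, 15]
  14 vs larger child 20 at index 4, swap → [29, 20, 22, 19, 14, 9, 18, 11, 4, 15]
  14 vs only child 15 at index 9, swap → [29, 20, 22, 19, 15, 9, 18, 11, 4, 14]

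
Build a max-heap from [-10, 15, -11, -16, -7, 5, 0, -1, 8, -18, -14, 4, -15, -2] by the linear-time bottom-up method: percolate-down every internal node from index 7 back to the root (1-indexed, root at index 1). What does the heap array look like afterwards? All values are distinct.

[15, 8, 5, -1, -7, 4, 0, -10, -16, -18, -14, -11, -15, -2]

sift down from index 7: already satisfies heap property
sift down from index 6: already satisfies heap property
sift down from index 5: already satisfies heap property
sift down from index 4:
  -16 vs larger child 8 at index 9, swap → [-10, 15, -11, 8, -7, 5, 0, -1, -16, -18, -14, 4, -15, -2]
sift down from index 3:
  -11 vs larger child 5 at index 6, swap → [-10, 15, 5, 8, -7, -11, 0, -1, -16, -18, -14, 4, -15, -2]
  -11 vs larger child 4 at index 12, swap → [-10, 15, 5, 8, -7, 4, 0, -1, -16, -18, -14, -11, -15, -2]
sift down from index 2: already satisfies heap property
sift down from index 1:
  -10 vs larger child 15 at index 2, swap → [15, -10, 5, 8, -7, 4, 0, -1, -16, -18, -14, -11, -15, -2]
  -10 vs larger child 8 at index 4, swap → [15, 8, 5, -10, -7, 4, 0, -1, -16, -18, -14, -11, -15, -2]
  -10 vs larger child -1 at index 8, swap → [15, 8, 5, -1, -7, 4, 0, -10, -16, -18, -14, -11, -15, -2]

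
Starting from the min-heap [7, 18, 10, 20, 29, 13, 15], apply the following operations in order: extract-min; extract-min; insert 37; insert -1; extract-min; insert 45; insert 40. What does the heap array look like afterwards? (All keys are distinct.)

[13, 18, 15, 20, 29, 37, 45, 40]

extract-min → returns 7:
  remove root 7; move last element 15 to root → [15, 18, 10, 20, 29, 13]
  15 vs smaller child 10 at index 2, swap → [10, 18, 15, 20, 29, 13]
  15 vs only child 13 at index 5, swap → [10, 18, 13, 20, 29, 15]
extract-min → returns 10:
  remove root 10; move last element 15 to root → [15, 18, 13, 20, 29]
  15 vs smaller child 13 at index 2, swap → [13, 18, 15, 20, 29]
insert 37:
  append 37 at index 5 → [13, 18, 15, 20, 29, 37] (no swap needed)
insert -1:
  append -1 at index 6 → [13, 18, 15, 20, 29, 37, -1]
  -1 < parent 15 at index 2, swap → [13, 18, -1, 20, 29, 37, 15]
  -1 < parent 13 at index 0, swap → [-1, 18, 13, 20, 29, 37, 15]
extract-min → returns -1:
  remove root -1; move last element 15 to root → [15, 18, 13, 20, 29, 37]
  15 vs smaller child 13 at index 2, swap → [13, 18, 15, 20, 29, 37]
insert 45:
  append 45 at index 6 → [13, 18, 15, 20, 29, 37, 45] (no swap needed)
insert 40:
  append 40 at index 7 → [13, 18, 15, 20, 29, 37, 45, 40] (no swap needed)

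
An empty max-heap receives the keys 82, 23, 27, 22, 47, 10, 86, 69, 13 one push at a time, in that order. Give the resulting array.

[86, 69, 82, 47, 23, 10, 27, 22, 13]

Insert 82:
  append 82 at index 0 → [82] (no swap needed)
Insert 23:
  append 23 at index 1 → [82, 23] (no swap needed)
Insert 27:
  append 27 at index 2 → [82, 23, 27] (no swap needed)
Insert 22:
  append 22 at index 3 → [82, 23, 27, 22] (no swap needed)
Insert 47:
  append 47 at index 4 → [82, 23, 27, 22, 47]
  47 > parent 23 at index 1, swap → [82, 47, 27, 22, 23]
Insert 10:
  append 10 at index 5 → [82, 47, 27, 22, 23, 10] (no swap needed)
Insert 86:
  append 86 at index 6 → [82, 47, 27, 22, 23, 10, 86]
  86 > parent 27 at index 2, swap → [82, 47, 86, 22, 23, 10, 27]
  86 > parent 82 at index 0, swap → [86, 47, 82, 22, 23, 10, 27]
Insert 69:
  append 69 at index 7 → [86, 47, 82, 22, 23, 10, 27, 69]
  69 > parent 22 at index 3, swap → [86, 47, 82, 69, 23, 10, 27, 22]
  69 > parent 47 at index 1, swap → [86, 69, 82, 47, 23, 10, 27, 22]
Insert 13:
  append 13 at index 8 → [86, 69, 82, 47, 23, 10, 27, 22, 13] (no swap needed)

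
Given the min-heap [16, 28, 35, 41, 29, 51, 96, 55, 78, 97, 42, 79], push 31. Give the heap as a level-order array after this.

[16, 28, 31, 41, 29, 35, 96, 55, 78, 97, 42, 79, 51]

append 31 at index 12 → [16, 28, 35, 41, 29, 51, 96, 55, 78, 97, 42, 79, 31]
31 < parent 51 at index 5, swap → [16, 28, 35, 41, 29, 31, 96, 55, 78, 97, 42, 79, 51]
31 < parent 35 at index 2, swap → [16, 28, 31, 41, 29, 35, 96, 55, 78, 97, 42, 79, 51]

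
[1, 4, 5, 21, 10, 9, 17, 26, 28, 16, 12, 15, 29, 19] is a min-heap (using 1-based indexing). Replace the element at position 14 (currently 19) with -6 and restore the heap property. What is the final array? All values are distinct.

set index 14 from 19 to -6 → [1, 4, 5, 21, 10, 9, 17, 26, 28, 16, 12, 15, 29, -6]
-6 < parent 17 at index 7, swap → [1, 4, 5, 21, 10, 9, -6, 26, 28, 16, 12, 15, 29, 17]
-6 < parent 5 at index 3, swap → [1, 4, -6, 21, 10, 9, 5, 26, 28, 16, 12, 15, 29, 17]
-6 < parent 1 at index 1, swap → [-6, 4, 1, 21, 10, 9, 5, 26, 28, 16, 12, 15, 29, 17]

[-6, 4, 1, 21, 10, 9, 5, 26, 28, 16, 12, 15, 29, 17]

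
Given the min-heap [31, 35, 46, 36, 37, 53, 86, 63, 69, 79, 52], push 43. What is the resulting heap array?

[31, 35, 43, 36, 37, 46, 86, 63, 69, 79, 52, 53]

append 43 at index 11 → [31, 35, 46, 36, 37, 53, 86, 63, 69, 79, 52, 43]
43 < parent 53 at index 5, swap → [31, 35, 46, 36, 37, 43, 86, 63, 69, 79, 52, 53]
43 < parent 46 at index 2, swap → [31, 35, 43, 36, 37, 46, 86, 63, 69, 79, 52, 53]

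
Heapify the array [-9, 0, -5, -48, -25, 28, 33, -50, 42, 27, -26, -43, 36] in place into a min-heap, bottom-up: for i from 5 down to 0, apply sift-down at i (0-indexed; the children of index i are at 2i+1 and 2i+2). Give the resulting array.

sift down from index 5:
  28 vs smaller child -43 at index 11, swap → [-9, 0, -5, -48, -25, -43, 33, -50, 42, 27, -26, 28, 36]
sift down from index 4:
  -25 vs smaller child -26 at index 10, swap → [-9, 0, -5, -48, -26, -43, 33, -50, 42, 27, -25, 28, 36]
sift down from index 3:
  -48 vs smaller child -50 at index 7, swap → [-9, 0, -5, -50, -26, -43, 33, -48, 42, 27, -25, 28, 36]
sift down from index 2:
  -5 vs smaller child -43 at index 5, swap → [-9, 0, -43, -50, -26, -5, 33, -48, 42, 27, -25, 28, 36]
sift down from index 1:
  0 vs smaller child -50 at index 3, swap → [-9, -50, -43, 0, -26, -5, 33, -48, 42, 27, -25, 28, 36]
  0 vs smaller child -48 at index 7, swap → [-9, -50, -43, -48, -26, -5, 33, 0, 42, 27, -25, 28, 36]
sift down from index 0:
  -9 vs smaller child -50 at index 1, swap → [-50, -9, -43, -48, -26, -5, 33, 0, 42, 27, -25, 28, 36]
  -9 vs smaller child -48 at index 3, swap → [-50, -48, -43, -9, -26, -5, 33, 0, 42, 27, -25, 28, 36]

[-50, -48, -43, -9, -26, -5, 33, 0, 42, 27, -25, 28, 36]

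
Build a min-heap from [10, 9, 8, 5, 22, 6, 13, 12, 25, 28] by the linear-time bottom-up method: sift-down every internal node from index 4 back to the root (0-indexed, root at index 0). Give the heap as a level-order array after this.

[5, 9, 6, 10, 22, 8, 13, 12, 25, 28]

sift down from index 4: already satisfies heap property
sift down from index 3: already satisfies heap property
sift down from index 2:
  8 vs smaller child 6 at index 5, swap → [10, 9, 6, 5, 22, 8, 13, 12, 25, 28]
sift down from index 1:
  9 vs smaller child 5 at index 3, swap → [10, 5, 6, 9, 22, 8, 13, 12, 25, 28]
sift down from index 0:
  10 vs smaller child 5 at index 1, swap → [5, 10, 6, 9, 22, 8, 13, 12, 25, 28]
  10 vs smaller child 9 at index 3, swap → [5, 9, 6, 10, 22, 8, 13, 12, 25, 28]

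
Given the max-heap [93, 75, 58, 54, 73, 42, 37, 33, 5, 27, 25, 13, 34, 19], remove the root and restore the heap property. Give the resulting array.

remove root 93; move last element 19 to root → [19, 75, 58, 54, 73, 42, 37, 33, 5, 27, 25, 13, 34]
19 vs larger child 75 at index 1, swap → [75, 19, 58, 54, 73, 42, 37, 33, 5, 27, 25, 13, 34]
19 vs larger child 73 at index 4, swap → [75, 73, 58, 54, 19, 42, 37, 33, 5, 27, 25, 13, 34]
19 vs larger child 27 at index 9, swap → [75, 73, 58, 54, 27, 42, 37, 33, 5, 19, 25, 13, 34]

[75, 73, 58, 54, 27, 42, 37, 33, 5, 19, 25, 13, 34]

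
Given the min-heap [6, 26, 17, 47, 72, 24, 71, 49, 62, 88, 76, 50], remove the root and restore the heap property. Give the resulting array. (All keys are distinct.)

remove root 6; move last element 50 to root → [50, 26, 17, 47, 72, 24, 71, 49, 62, 88, 76]
50 vs smaller child 17 at index 2, swap → [17, 26, 50, 47, 72, 24, 71, 49, 62, 88, 76]
50 vs smaller child 24 at index 5, swap → [17, 26, 24, 47, 72, 50, 71, 49, 62, 88, 76]

[17, 26, 24, 47, 72, 50, 71, 49, 62, 88, 76]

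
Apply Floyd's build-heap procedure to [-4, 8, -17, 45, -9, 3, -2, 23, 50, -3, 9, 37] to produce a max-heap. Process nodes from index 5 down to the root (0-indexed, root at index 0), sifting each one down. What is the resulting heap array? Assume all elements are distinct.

sift down from index 5:
  3 vs only child 37 at index 11, swap → [-4, 8, -17, 45, -9, 37, -2, 23, 50, -3, 9, 3]
sift down from index 4:
  -9 vs larger child 9 at index 10, swap → [-4, 8, -17, 45, 9, 37, -2, 23, 50, -3, -9, 3]
sift down from index 3:
  45 vs larger child 50 at index 8, swap → [-4, 8, -17, 50, 9, 37, -2, 23, 45, -3, -9, 3]
sift down from index 2:
  -17 vs larger child 37 at index 5, swap → [-4, 8, 37, 50, 9, -17, -2, 23, 45, -3, -9, 3]
  -17 vs only child 3 at index 11, swap → [-4, 8, 37, 50, 9, 3, -2, 23, 45, -3, -9, -17]
sift down from index 1:
  8 vs larger child 50 at index 3, swap → [-4, 50, 37, 8, 9, 3, -2, 23, 45, -3, -9, -17]
  8 vs larger child 45 at index 8, swap → [-4, 50, 37, 45, 9, 3, -2, 23, 8, -3, -9, -17]
sift down from index 0:
  -4 vs larger child 50 at index 1, swap → [50, -4, 37, 45, 9, 3, -2, 23, 8, -3, -9, -17]
  -4 vs larger child 45 at index 3, swap → [50, 45, 37, -4, 9, 3, -2, 23, 8, -3, -9, -17]
  -4 vs larger child 23 at index 7, swap → [50, 45, 37, 23, 9, 3, -2, -4, 8, -3, -9, -17]

[50, 45, 37, 23, 9, 3, -2, -4, 8, -3, -9, -17]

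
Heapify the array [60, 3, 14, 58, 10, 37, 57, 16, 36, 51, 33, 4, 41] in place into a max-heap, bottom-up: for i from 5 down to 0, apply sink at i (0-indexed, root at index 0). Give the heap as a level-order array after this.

[60, 58, 57, 36, 51, 41, 14, 16, 3, 10, 33, 4, 37]

sift down from index 5:
  37 vs larger child 41 at index 12, swap → [60, 3, 14, 58, 10, 41, 57, 16, 36, 51, 33, 4, 37]
sift down from index 4:
  10 vs larger child 51 at index 9, swap → [60, 3, 14, 58, 51, 41, 57, 16, 36, 10, 33, 4, 37]
sift down from index 3: already satisfies heap property
sift down from index 2:
  14 vs larger child 57 at index 6, swap → [60, 3, 57, 58, 51, 41, 14, 16, 36, 10, 33, 4, 37]
sift down from index 1:
  3 vs larger child 58 at index 3, swap → [60, 58, 57, 3, 51, 41, 14, 16, 36, 10, 33, 4, 37]
  3 vs larger child 36 at index 8, swap → [60, 58, 57, 36, 51, 41, 14, 16, 3, 10, 33, 4, 37]
sift down from index 0: already satisfies heap property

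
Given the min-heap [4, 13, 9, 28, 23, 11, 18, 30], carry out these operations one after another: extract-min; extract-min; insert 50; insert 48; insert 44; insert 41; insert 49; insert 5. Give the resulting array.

[5, 13, 11, 28, 23, 18, 50, 48, 44, 41, 49, 30]

extract-min → returns 4:
  remove root 4; move last element 30 to root → [30, 13, 9, 28, 23, 11, 18]
  30 vs smaller child 9 at index 2, swap → [9, 13, 30, 28, 23, 11, 18]
  30 vs smaller child 11 at index 5, swap → [9, 13, 11, 28, 23, 30, 18]
extract-min → returns 9:
  remove root 9; move last element 18 to root → [18, 13, 11, 28, 23, 30]
  18 vs smaller child 11 at index 2, swap → [11, 13, 18, 28, 23, 30]
insert 50:
  append 50 at index 6 → [11, 13, 18, 28, 23, 30, 50] (no swap needed)
insert 48:
  append 48 at index 7 → [11, 13, 18, 28, 23, 30, 50, 48] (no swap needed)
insert 44:
  append 44 at index 8 → [11, 13, 18, 28, 23, 30, 50, 48, 44] (no swap needed)
insert 41:
  append 41 at index 9 → [11, 13, 18, 28, 23, 30, 50, 48, 44, 41] (no swap needed)
insert 49:
  append 49 at index 10 → [11, 13, 18, 28, 23, 30, 50, 48, 44, 41, 49] (no swap needed)
insert 5:
  append 5 at index 11 → [11, 13, 18, 28, 23, 30, 50, 48, 44, 41, 49, 5]
  5 < parent 30 at index 5, swap → [11, 13, 18, 28, 23, 5, 50, 48, 44, 41, 49, 30]
  5 < parent 18 at index 2, swap → [11, 13, 5, 28, 23, 18, 50, 48, 44, 41, 49, 30]
  5 < parent 11 at index 0, swap → [5, 13, 11, 28, 23, 18, 50, 48, 44, 41, 49, 30]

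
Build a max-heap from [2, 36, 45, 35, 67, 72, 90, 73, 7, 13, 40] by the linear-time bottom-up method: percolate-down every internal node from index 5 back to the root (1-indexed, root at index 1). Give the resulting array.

[90, 73, 72, 36, 67, 2, 45, 35, 7, 13, 40]

sift down from index 5: already satisfies heap property
sift down from index 4:
  35 vs larger child 73 at index 8, swap → [2, 36, 45, 73, 67, 72, 90, 35, 7, 13, 40]
sift down from index 3:
  45 vs larger child 90 at index 7, swap → [2, 36, 90, 73, 67, 72, 45, 35, 7, 13, 40]
sift down from index 2:
  36 vs larger child 73 at index 4, swap → [2, 73, 90, 36, 67, 72, 45, 35, 7, 13, 40]
sift down from index 1:
  2 vs larger child 90 at index 3, swap → [90, 73, 2, 36, 67, 72, 45, 35, 7, 13, 40]
  2 vs larger child 72 at index 6, swap → [90, 73, 72, 36, 67, 2, 45, 35, 7, 13, 40]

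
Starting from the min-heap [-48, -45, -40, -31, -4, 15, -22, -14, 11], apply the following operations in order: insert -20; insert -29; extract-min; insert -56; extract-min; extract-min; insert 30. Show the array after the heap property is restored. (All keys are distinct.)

[-40, -31, -22, -20, -29, 15, -4, -14, 11, 30]

insert -20:
  append -20 at index 9 → [-48, -45, -40, -31, -4, 15, -22, -14, 11, -20]
  -20 < parent -4 at index 4, swap → [-48, -45, -40, -31, -20, 15, -22, -14, 11, -4]
insert -29:
  append -29 at index 10 → [-48, -45, -40, -31, -20, 15, -22, -14, 11, -4, -29]
  -29 < parent -20 at index 4, swap → [-48, -45, -40, -31, -29, 15, -22, -14, 11, -4, -20]
extract-min → returns -48:
  remove root -48; move last element -20 to root → [-20, -45, -40, -31, -29, 15, -22, -14, 11, -4]
  -20 vs smaller child -45 at index 1, swap → [-45, -20, -40, -31, -29, 15, -22, -14, 11, -4]
  -20 vs smaller child -31 at index 3, swap → [-45, -31, -40, -20, -29, 15, -22, -14, 11, -4]
insert -56:
  append -56 at index 10 → [-45, -31, -40, -20, -29, 15, -22, -14, 11, -4, -56]
  -56 < parent -29 at index 4, swap → [-45, -31, -40, -20, -56, 15, -22, -14, 11, -4, -29]
  -56 < parent -31 at index 1, swap → [-45, -56, -40, -20, -31, 15, -22, -14, 11, -4, -29]
  -56 < parent -45 at index 0, swap → [-56, -45, -40, -20, -31, 15, -22, -14, 11, -4, -29]
extract-min → returns -56:
  remove root -56; move last element -29 to root → [-29, -45, -40, -20, -31, 15, -22, -14, 11, -4]
  -29 vs smaller child -45 at index 1, swap → [-45, -29, -40, -20, -31, 15, -22, -14, 11, -4]
  -29 vs smaller child -31 at index 4, swap → [-45, -31, -40, -20, -29, 15, -22, -14, 11, -4]
extract-min → returns -45:
  remove root -45; move last element -4 to root → [-4, -31, -40, -20, -29, 15, -22, -14, 11]
  -4 vs smaller child -40 at index 2, swap → [-40, -31, -4, -20, -29, 15, -22, -14, 11]
  -4 vs smaller child -22 at index 6, swap → [-40, -31, -22, -20, -29, 15, -4, -14, 11]
insert 30:
  append 30 at index 9 → [-40, -31, -22, -20, -29, 15, -4, -14, 11, 30] (no swap needed)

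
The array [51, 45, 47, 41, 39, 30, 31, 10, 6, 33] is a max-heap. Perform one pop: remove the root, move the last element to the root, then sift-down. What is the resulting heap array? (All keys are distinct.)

[47, 45, 33, 41, 39, 30, 31, 10, 6]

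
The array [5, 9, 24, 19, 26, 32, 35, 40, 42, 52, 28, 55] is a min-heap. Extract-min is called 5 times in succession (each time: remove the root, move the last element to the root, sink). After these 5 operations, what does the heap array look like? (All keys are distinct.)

extract-min #1 returns 5:
  remove root 5; move last element 55 to root → [55, 9, 24, 19, 26, 32, 35, 40, 42, 52, 28]
  55 vs smaller child 9 at index 1, swap → [9, 55, 24, 19, 26, 32, 35, 40, 42, 52, 28]
  55 vs smaller child 19 at index 3, swap → [9, 19, 24, 55, 26, 32, 35, 40, 42, 52, 28]
  55 vs smaller child 40 at index 7, swap → [9, 19, 24, 40, 26, 32, 35, 55, 42, 52, 28]
extract-min #2 returns 9:
  remove root 9; move last element 28 to root → [28, 19, 24, 40, 26, 32, 35, 55, 42, 52]
  28 vs smaller child 19 at index 1, swap → [19, 28, 24, 40, 26, 32, 35, 55, 42, 52]
  28 vs smaller child 26 at index 4, swap → [19, 26, 24, 40, 28, 32, 35, 55, 42, 52]
extract-min #3 returns 19:
  remove root 19; move last element 52 to root → [52, 26, 24, 40, 28, 32, 35, 55, 42]
  52 vs smaller child 24 at index 2, swap → [24, 26, 52, 40, 28, 32, 35, 55, 42]
  52 vs smaller child 32 at index 5, swap → [24, 26, 32, 40, 28, 52, 35, 55, 42]
extract-min #4 returns 24:
  remove root 24; move last element 42 to root → [42, 26, 32, 40, 28, 52, 35, 55]
  42 vs smaller child 26 at index 1, swap → [26, 42, 32, 40, 28, 52, 35, 55]
  42 vs smaller child 28 at index 4, swap → [26, 28, 32, 40, 42, 52, 35, 55]
extract-min #5 returns 26:
  remove root 26; move last element 55 to root → [55, 28, 32, 40, 42, 52, 35]
  55 vs smaller child 28 at index 1, swap → [28, 55, 32, 40, 42, 52, 35]
  55 vs smaller child 40 at index 3, swap → [28, 40, 32, 55, 42, 52, 35]

[28, 40, 32, 55, 42, 52, 35]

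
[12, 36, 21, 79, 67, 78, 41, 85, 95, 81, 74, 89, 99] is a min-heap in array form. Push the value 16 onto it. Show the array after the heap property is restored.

[12, 36, 16, 79, 67, 78, 21, 85, 95, 81, 74, 89, 99, 41]

append 16 at index 13 → [12, 36, 21, 79, 67, 78, 41, 85, 95, 81, 74, 89, 99, 16]
16 < parent 41 at index 6, swap → [12, 36, 21, 79, 67, 78, 16, 85, 95, 81, 74, 89, 99, 41]
16 < parent 21 at index 2, swap → [12, 36, 16, 79, 67, 78, 21, 85, 95, 81, 74, 89, 99, 41]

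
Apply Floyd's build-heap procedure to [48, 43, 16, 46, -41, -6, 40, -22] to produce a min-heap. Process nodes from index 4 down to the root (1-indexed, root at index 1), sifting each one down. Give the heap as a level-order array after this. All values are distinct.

sift down from index 4:
  46 vs only child -22 at index 8, swap → [48, 43, 16, -22, -41, -6, 40, 46]
sift down from index 3:
  16 vs smaller child -6 at index 6, swap → [48, 43, -6, -22, -41, 16, 40, 46]
sift down from index 2:
  43 vs smaller child -41 at index 5, swap → [48, -41, -6, -22, 43, 16, 40, 46]
sift down from index 1:
  48 vs smaller child -41 at index 2, swap → [-41, 48, -6, -22, 43, 16, 40, 46]
  48 vs smaller child -22 at index 4, swap → [-41, -22, -6, 48, 43, 16, 40, 46]
  48 vs only child 46 at index 8, swap → [-41, -22, -6, 46, 43, 16, 40, 48]

[-41, -22, -6, 46, 43, 16, 40, 48]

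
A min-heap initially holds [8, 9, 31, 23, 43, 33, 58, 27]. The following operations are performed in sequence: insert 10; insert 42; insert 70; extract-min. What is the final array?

insert 10:
  append 10 at index 8 → [8, 9, 31, 23, 43, 33, 58, 27, 10]
  10 < parent 23 at index 3, swap → [8, 9, 31, 10, 43, 33, 58, 27, 23]
insert 42:
  append 42 at index 9 → [8, 9, 31, 10, 43, 33, 58, 27, 23, 42]
  42 < parent 43 at index 4, swap → [8, 9, 31, 10, 42, 33, 58, 27, 23, 43]
insert 70:
  append 70 at index 10 → [8, 9, 31, 10, 42, 33, 58, 27, 23, 43, 70] (no swap needed)
extract-min → returns 8:
  remove root 8; move last element 70 to root → [70, 9, 31, 10, 42, 33, 58, 27, 23, 43]
  70 vs smaller child 9 at index 1, swap → [9, 70, 31, 10, 42, 33, 58, 27, 23, 43]
  70 vs smaller child 10 at index 3, swap → [9, 10, 31, 70, 42, 33, 58, 27, 23, 43]
  70 vs smaller child 23 at index 8, swap → [9, 10, 31, 23, 42, 33, 58, 27, 70, 43]

[9, 10, 31, 23, 42, 33, 58, 27, 70, 43]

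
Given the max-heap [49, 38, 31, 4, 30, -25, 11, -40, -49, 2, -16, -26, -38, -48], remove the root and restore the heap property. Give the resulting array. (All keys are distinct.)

[38, 30, 31, 4, 2, -25, 11, -40, -49, -48, -16, -26, -38]

remove root 49; move last element -48 to root → [-48, 38, 31, 4, 30, -25, 11, -40, -49, 2, -16, -26, -38]
-48 vs larger child 38 at index 1, swap → [38, -48, 31, 4, 30, -25, 11, -40, -49, 2, -16, -26, -38]
-48 vs larger child 30 at index 4, swap → [38, 30, 31, 4, -48, -25, 11, -40, -49, 2, -16, -26, -38]
-48 vs larger child 2 at index 9, swap → [38, 30, 31, 4, 2, -25, 11, -40, -49, -48, -16, -26, -38]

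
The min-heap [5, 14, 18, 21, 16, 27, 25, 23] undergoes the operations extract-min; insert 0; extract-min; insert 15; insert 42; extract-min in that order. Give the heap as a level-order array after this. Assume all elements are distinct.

[15, 16, 18, 21, 23, 27, 25, 42]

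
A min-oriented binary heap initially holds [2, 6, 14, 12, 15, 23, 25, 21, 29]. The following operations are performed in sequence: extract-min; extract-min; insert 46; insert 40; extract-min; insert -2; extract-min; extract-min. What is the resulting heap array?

[15, 21, 23, 46, 29, 40, 25]

extract-min → returns 2:
  remove root 2; move last element 29 to root → [29, 6, 14, 12, 15, 23, 25, 21]
  29 vs smaller child 6 at index 1, swap → [6, 29, 14, 12, 15, 23, 25, 21]
  29 vs smaller child 12 at index 3, swap → [6, 12, 14, 29, 15, 23, 25, 21]
  29 vs only child 21 at index 7, swap → [6, 12, 14, 21, 15, 23, 25, 29]
extract-min → returns 6:
  remove root 6; move last element 29 to root → [29, 12, 14, 21, 15, 23, 25]
  29 vs smaller child 12 at index 1, swap → [12, 29, 14, 21, 15, 23, 25]
  29 vs smaller child 15 at index 4, swap → [12, 15, 14, 21, 29, 23, 25]
insert 46:
  append 46 at index 7 → [12, 15, 14, 21, 29, 23, 25, 46] (no swap needed)
insert 40:
  append 40 at index 8 → [12, 15, 14, 21, 29, 23, 25, 46, 40] (no swap needed)
extract-min → returns 12:
  remove root 12; move last element 40 to root → [40, 15, 14, 21, 29, 23, 25, 46]
  40 vs smaller child 14 at index 2, swap → [14, 15, 40, 21, 29, 23, 25, 46]
  40 vs smaller child 23 at index 5, swap → [14, 15, 23, 21, 29, 40, 25, 46]
insert -2:
  append -2 at index 8 → [14, 15, 23, 21, 29, 40, 25, 46, -2]
  -2 < parent 21 at index 3, swap → [14, 15, 23, -2, 29, 40, 25, 46, 21]
  -2 < parent 15 at index 1, swap → [14, -2, 23, 15, 29, 40, 25, 46, 21]
  -2 < parent 14 at index 0, swap → [-2, 14, 23, 15, 29, 40, 25, 46, 21]
extract-min → returns -2:
  remove root -2; move last element 21 to root → [21, 14, 23, 15, 29, 40, 25, 46]
  21 vs smaller child 14 at index 1, swap → [14, 21, 23, 15, 29, 40, 25, 46]
  21 vs smaller child 15 at index 3, swap → [14, 15, 23, 21, 29, 40, 25, 46]
extract-min → returns 14:
  remove root 14; move last element 46 to root → [46, 15, 23, 21, 29, 40, 25]
  46 vs smaller child 15 at index 1, swap → [15, 46, 23, 21, 29, 40, 25]
  46 vs smaller child 21 at index 3, swap → [15, 21, 23, 46, 29, 40, 25]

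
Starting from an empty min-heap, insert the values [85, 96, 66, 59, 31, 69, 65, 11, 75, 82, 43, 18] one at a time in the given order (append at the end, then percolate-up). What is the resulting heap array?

[11, 31, 18, 59, 43, 65, 69, 96, 75, 82, 66, 85]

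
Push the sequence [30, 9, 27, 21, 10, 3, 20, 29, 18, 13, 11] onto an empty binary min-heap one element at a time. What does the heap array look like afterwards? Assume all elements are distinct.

Insert 30:
  append 30 at index 0 → [30] (no swap needed)
Insert 9:
  append 9 at index 1 → [30, 9]
  9 < parent 30 at index 0, swap → [9, 30]
Insert 27:
  append 27 at index 2 → [9, 30, 27] (no swap needed)
Insert 21:
  append 21 at index 3 → [9, 30, 27, 21]
  21 < parent 30 at index 1, swap → [9, 21, 27, 30]
Insert 10:
  append 10 at index 4 → [9, 21, 27, 30, 10]
  10 < parent 21 at index 1, swap → [9, 10, 27, 30, 21]
Insert 3:
  append 3 at index 5 → [9, 10, 27, 30, 21, 3]
  3 < parent 27 at index 2, swap → [9, 10, 3, 30, 21, 27]
  3 < parent 9 at index 0, swap → [3, 10, 9, 30, 21, 27]
Insert 20:
  append 20 at index 6 → [3, 10, 9, 30, 21, 27, 20] (no swap needed)
Insert 29:
  append 29 at index 7 → [3, 10, 9, 30, 21, 27, 20, 29]
  29 < parent 30 at index 3, swap → [3, 10, 9, 29, 21, 27, 20, 30]
Insert 18:
  append 18 at index 8 → [3, 10, 9, 29, 21, 27, 20, 30, 18]
  18 < parent 29 at index 3, swap → [3, 10, 9, 18, 21, 27, 20, 30, 29]
Insert 13:
  append 13 at index 9 → [3, 10, 9, 18, 21, 27, 20, 30, 29, 13]
  13 < parent 21 at index 4, swap → [3, 10, 9, 18, 13, 27, 20, 30, 29, 21]
Insert 11:
  append 11 at index 10 → [3, 10, 9, 18, 13, 27, 20, 30, 29, 21, 11]
  11 < parent 13 at index 4, swap → [3, 10, 9, 18, 11, 27, 20, 30, 29, 21, 13]

[3, 10, 9, 18, 11, 27, 20, 30, 29, 21, 13]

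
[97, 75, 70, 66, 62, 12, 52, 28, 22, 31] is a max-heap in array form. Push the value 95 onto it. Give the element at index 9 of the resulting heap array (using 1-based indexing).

append 95 at index 11 → [97, 75, 70, 66, 62, 12, 52, 28, 22, 31, 95]
95 > parent 62 at index 5, swap → [97, 75, 70, 66, 95, 12, 52, 28, 22, 31, 62]
95 > parent 75 at index 2, swap → [97, 95, 70, 66, 75, 12, 52, 28, 22, 31, 62]
resulting array: [97, 95, 70, 66, 75, 12, 52, 28, 22, 31, 62]

22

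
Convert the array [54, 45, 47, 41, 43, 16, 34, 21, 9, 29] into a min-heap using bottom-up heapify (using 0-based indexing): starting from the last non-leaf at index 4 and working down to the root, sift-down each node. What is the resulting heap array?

[9, 21, 16, 41, 29, 47, 34, 45, 54, 43]

sift down from index 4:
  43 vs only child 29 at index 9, swap → [54, 45, 47, 41, 29, 16, 34, 21, 9, 43]
sift down from index 3:
  41 vs smaller child 9 at index 8, swap → [54, 45, 47, 9, 29, 16, 34, 21, 41, 43]
sift down from index 2:
  47 vs smaller child 16 at index 5, swap → [54, 45, 16, 9, 29, 47, 34, 21, 41, 43]
sift down from index 1:
  45 vs smaller child 9 at index 3, swap → [54, 9, 16, 45, 29, 47, 34, 21, 41, 43]
  45 vs smaller child 21 at index 7, swap → [54, 9, 16, 21, 29, 47, 34, 45, 41, 43]
sift down from index 0:
  54 vs smaller child 9 at index 1, swap → [9, 54, 16, 21, 29, 47, 34, 45, 41, 43]
  54 vs smaller child 21 at index 3, swap → [9, 21, 16, 54, 29, 47, 34, 45, 41, 43]
  54 vs smaller child 41 at index 8, swap → [9, 21, 16, 41, 29, 47, 34, 45, 54, 43]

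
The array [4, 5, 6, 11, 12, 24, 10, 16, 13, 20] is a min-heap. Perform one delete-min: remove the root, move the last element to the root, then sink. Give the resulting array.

[5, 11, 6, 13, 12, 24, 10, 16, 20]

remove root 4; move last element 20 to root → [20, 5, 6, 11, 12, 24, 10, 16, 13]
20 vs smaller child 5 at index 1, swap → [5, 20, 6, 11, 12, 24, 10, 16, 13]
20 vs smaller child 11 at index 3, swap → [5, 11, 6, 20, 12, 24, 10, 16, 13]
20 vs smaller child 13 at index 8, swap → [5, 11, 6, 13, 12, 24, 10, 16, 20]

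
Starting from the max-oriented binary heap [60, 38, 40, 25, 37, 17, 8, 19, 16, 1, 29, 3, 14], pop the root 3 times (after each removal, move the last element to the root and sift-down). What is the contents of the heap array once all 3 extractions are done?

extract-max #1 returns 60:
  remove root 60; move last element 14 to root → [14, 38, 40, 25, 37, 17, 8, 19, 16, 1, 29, 3]
  14 vs larger child 40 at index 2, swap → [40, 38, 14, 25, 37, 17, 8, 19, 16, 1, 29, 3]
  14 vs larger child 17 at index 5, swap → [40, 38, 17, 25, 37, 14, 8, 19, 16, 1, 29, 3]
extract-max #2 returns 40:
  remove root 40; move last element 3 to root → [3, 38, 17, 25, 37, 14, 8, 19, 16, 1, 29]
  3 vs larger child 38 at index 1, swap → [38, 3, 17, 25, 37, 14, 8, 19, 16, 1, 29]
  3 vs larger child 37 at index 4, swap → [38, 37, 17, 25, 3, 14, 8, 19, 16, 1, 29]
  3 vs larger child 29 at index 10, swap → [38, 37, 17, 25, 29, 14, 8, 19, 16, 1, 3]
extract-max #3 returns 38:
  remove root 38; move last element 3 to root → [3, 37, 17, 25, 29, 14, 8, 19, 16, 1]
  3 vs larger child 37 at index 1, swap → [37, 3, 17, 25, 29, 14, 8, 19, 16, 1]
  3 vs larger child 29 at index 4, swap → [37, 29, 17, 25, 3, 14, 8, 19, 16, 1]

[37, 29, 17, 25, 3, 14, 8, 19, 16, 1]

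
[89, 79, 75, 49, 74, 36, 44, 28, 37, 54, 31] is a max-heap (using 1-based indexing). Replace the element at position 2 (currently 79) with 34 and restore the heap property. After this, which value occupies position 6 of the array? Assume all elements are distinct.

36

set index 2 from 79 to 34 → [89, 34, 75, 49, 74, 36, 44, 28, 37, 54, 31]
34 vs larger child 74 at index 5, swap → [89, 74, 75, 49, 34, 36, 44, 28, 37, 54, 31]
34 vs larger child 54 at index 10, swap → [89, 74, 75, 49, 54, 36, 44, 28, 37, 34, 31]
resulting array: [89, 74, 75, 49, 54, 36, 44, 28, 37, 34, 31]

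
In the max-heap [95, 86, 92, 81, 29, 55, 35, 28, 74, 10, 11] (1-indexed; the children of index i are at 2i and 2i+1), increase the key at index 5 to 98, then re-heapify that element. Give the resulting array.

set index 5 from 29 to 98 → [95, 86, 92, 81, 98, 55, 35, 28, 74, 10, 11]
98 > parent 86 at index 2, swap → [95, 98, 92, 81, 86, 55, 35, 28, 74, 10, 11]
98 > parent 95 at index 1, swap → [98, 95, 92, 81, 86, 55, 35, 28, 74, 10, 11]

[98, 95, 92, 81, 86, 55, 35, 28, 74, 10, 11]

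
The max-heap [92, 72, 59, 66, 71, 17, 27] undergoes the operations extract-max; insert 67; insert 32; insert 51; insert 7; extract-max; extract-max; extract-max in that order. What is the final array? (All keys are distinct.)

[66, 51, 59, 32, 27, 17, 7]

extract-max → returns 92:
  remove root 92; move last element 27 to root → [27, 72, 59, 66, 71, 17]
  27 vs larger child 72 at index 1, swap → [72, 27, 59, 66, 71, 17]
  27 vs larger child 71 at index 4, swap → [72, 71, 59, 66, 27, 17]
insert 67:
  append 67 at index 6 → [72, 71, 59, 66, 27, 17, 67]
  67 > parent 59 at index 2, swap → [72, 71, 67, 66, 27, 17, 59]
insert 32:
  append 32 at index 7 → [72, 71, 67, 66, 27, 17, 59, 32] (no swap needed)
insert 51:
  append 51 at index 8 → [72, 71, 67, 66, 27, 17, 59, 32, 51] (no swap needed)
insert 7:
  append 7 at index 9 → [72, 71, 67, 66, 27, 17, 59, 32, 51, 7] (no swap needed)
extract-max → returns 72:
  remove root 72; move last element 7 to root → [7, 71, 67, 66, 27, 17, 59, 32, 51]
  7 vs larger child 71 at index 1, swap → [71, 7, 67, 66, 27, 17, 59, 32, 51]
  7 vs larger child 66 at index 3, swap → [71, 66, 67, 7, 27, 17, 59, 32, 51]
  7 vs larger child 51 at index 8, swap → [71, 66, 67, 51, 27, 17, 59, 32, 7]
extract-max → returns 71:
  remove root 71; move last element 7 to root → [7, 66, 67, 51, 27, 17, 59, 32]
  7 vs larger child 67 at index 2, swap → [67, 66, 7, 51, 27, 17, 59, 32]
  7 vs larger child 59 at index 6, swap → [67, 66, 59, 51, 27, 17, 7, 32]
extract-max → returns 67:
  remove root 67; move last element 32 to root → [32, 66, 59, 51, 27, 17, 7]
  32 vs larger child 66 at index 1, swap → [66, 32, 59, 51, 27, 17, 7]
  32 vs larger child 51 at index 3, swap → [66, 51, 59, 32, 27, 17, 7]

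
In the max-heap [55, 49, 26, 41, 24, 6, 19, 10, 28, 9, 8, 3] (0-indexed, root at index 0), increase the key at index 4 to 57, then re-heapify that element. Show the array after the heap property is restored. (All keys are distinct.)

[57, 55, 26, 41, 49, 6, 19, 10, 28, 9, 8, 3]

set index 4 from 24 to 57 → [55, 49, 26, 41, 57, 6, 19, 10, 28, 9, 8, 3]
57 > parent 49 at index 1, swap → [55, 57, 26, 41, 49, 6, 19, 10, 28, 9, 8, 3]
57 > parent 55 at index 0, swap → [57, 55, 26, 41, 49, 6, 19, 10, 28, 9, 8, 3]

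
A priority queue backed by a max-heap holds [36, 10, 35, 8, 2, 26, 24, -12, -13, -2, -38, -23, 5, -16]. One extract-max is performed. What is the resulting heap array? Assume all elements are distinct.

remove root 36; move last element -16 to root → [-16, 10, 35, 8, 2, 26, 24, -12, -13, -2, -38, -23, 5]
-16 vs larger child 35 at index 2, swap → [35, 10, -16, 8, 2, 26, 24, -12, -13, -2, -38, -23, 5]
-16 vs larger child 26 at index 5, swap → [35, 10, 26, 8, 2, -16, 24, -12, -13, -2, -38, -23, 5]
-16 vs larger child 5 at index 12, swap → [35, 10, 26, 8, 2, 5, 24, -12, -13, -2, -38, -23, -16]

[35, 10, 26, 8, 2, 5, 24, -12, -13, -2, -38, -23, -16]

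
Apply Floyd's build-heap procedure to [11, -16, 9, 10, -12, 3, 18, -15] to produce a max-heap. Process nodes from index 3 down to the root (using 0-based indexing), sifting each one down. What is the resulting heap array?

sift down from index 3: already satisfies heap property
sift down from index 2:
  9 vs larger child 18 at index 6, swap → [11, -16, 18, 10, -12, 3, 9, -15]
sift down from index 1:
  -16 vs larger child 10 at index 3, swap → [11, 10, 18, -16, -12, 3, 9, -15]
  -16 vs only child -15 at index 7, swap → [11, 10, 18, -15, -12, 3, 9, -16]
sift down from index 0:
  11 vs larger child 18 at index 2, swap → [18, 10, 11, -15, -12, 3, 9, -16]

[18, 10, 11, -15, -12, 3, 9, -16]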